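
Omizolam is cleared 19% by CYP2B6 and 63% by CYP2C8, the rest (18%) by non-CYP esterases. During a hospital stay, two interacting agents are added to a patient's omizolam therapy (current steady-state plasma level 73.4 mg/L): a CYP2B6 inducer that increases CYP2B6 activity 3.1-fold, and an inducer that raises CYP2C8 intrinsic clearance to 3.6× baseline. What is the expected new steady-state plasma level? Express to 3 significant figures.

24.2 mg/L

The CYP2B6 pathway (19% of clearance) increases to 3.1× activity: 0.19 × 3.1 = 0.589.
The CYP2C8 pathway (63% of clearance) increases to 3.6× activity: 0.63 × 3.6 = 2.268.
Non-CYP routes (18%) are unchanged.
Relative clearance = 0.589 + 2.268 + 0.18 = 3.037.
Steady-state plasma level ∝ 1/CL: new value = 73.4 / 3.037 = 24.2 mg/L.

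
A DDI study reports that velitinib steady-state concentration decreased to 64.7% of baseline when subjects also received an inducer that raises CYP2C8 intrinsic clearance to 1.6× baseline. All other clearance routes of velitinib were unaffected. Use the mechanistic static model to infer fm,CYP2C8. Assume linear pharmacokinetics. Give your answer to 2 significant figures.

Write x for the fraction cleared via CYP2C8. The observed steady-state concentration change means clearance rose to 1/0.647 = 1.546 of baseline.
Only the CYP2C8 route changed, so 1.546 = x·1.6 + (1 − x), giving x = 0.91.

0.91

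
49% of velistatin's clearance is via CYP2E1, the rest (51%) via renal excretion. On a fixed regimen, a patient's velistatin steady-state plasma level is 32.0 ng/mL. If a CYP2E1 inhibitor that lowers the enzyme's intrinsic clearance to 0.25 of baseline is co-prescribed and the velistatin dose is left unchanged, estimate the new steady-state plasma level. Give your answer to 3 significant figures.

50.6 ng/mL

CYP2E1: 0.49 × 0.25 = 0.1225
Other: 0.51 (unchanged)
Relative clearance = 0.1225 + 0.51 = 0.6325.
With dosing unchanged, steady-state plasma level scales as 1/CL: 32.0 / 0.6325 = 50.6 ng/mL.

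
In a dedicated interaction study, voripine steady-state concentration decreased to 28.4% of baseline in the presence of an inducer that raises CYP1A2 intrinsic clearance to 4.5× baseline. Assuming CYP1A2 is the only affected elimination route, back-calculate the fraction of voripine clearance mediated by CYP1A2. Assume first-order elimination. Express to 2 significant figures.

0.72

Let fm be the CYP1A2 fraction. New clearance relative to baseline = fm × 4.5 + (1 − fm).
Steady-state concentration ratio = 1 / (new CL fraction), so new CL fraction = 1 / 0.284 = 3.521.
fm × 4.5 + 1 − fm = 3.521  ⇒  fm × (4.5 − 1) = 2.521  ⇒  fm = 0.72.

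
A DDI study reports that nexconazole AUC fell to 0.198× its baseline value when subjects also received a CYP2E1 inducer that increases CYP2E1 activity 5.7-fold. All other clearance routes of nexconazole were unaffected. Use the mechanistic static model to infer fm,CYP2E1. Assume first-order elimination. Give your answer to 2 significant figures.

0.86

CL'/CL = 1 / 0.198 = 5.051
5.7·fm + (1 − fm) = 5.051
fm = (5.051 − 1) / (5.7 − 1) = 0.86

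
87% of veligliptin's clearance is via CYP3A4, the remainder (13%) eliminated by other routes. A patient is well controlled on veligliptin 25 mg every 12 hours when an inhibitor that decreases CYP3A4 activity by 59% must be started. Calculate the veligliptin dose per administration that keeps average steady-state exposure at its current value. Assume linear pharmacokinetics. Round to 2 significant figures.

CYP3A4: 0.87 × 0.41 = 0.3567
Other: 0.13 (unchanged)
CL_new/CL_old = 0.3567 + 0.13 = 0.4867.
To maintain the same steady-state level, dose must scale with clearance: new dose = 25 × 0.4867 = 12 mg.

12 mg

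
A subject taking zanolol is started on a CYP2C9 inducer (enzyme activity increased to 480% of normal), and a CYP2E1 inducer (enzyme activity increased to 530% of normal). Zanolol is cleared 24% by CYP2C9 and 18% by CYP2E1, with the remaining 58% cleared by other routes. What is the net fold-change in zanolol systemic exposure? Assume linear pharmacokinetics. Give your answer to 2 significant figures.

0.37

The CYP2C9 pathway (24% of clearance) is boosted to 4.8× activity: 0.24 × 4.8 = 1.152.
The CYP2E1 pathway (18% of clearance) is boosted to 5.3× activity: 0.18 × 5.3 = 0.954.
Non-CYP routes (58%) are unchanged.
New clearance relative to baseline: 1.152 + 0.954 + 0.58 = 2.686.
Net systemic exposure ratio = 1 / 2.686 = 0.37.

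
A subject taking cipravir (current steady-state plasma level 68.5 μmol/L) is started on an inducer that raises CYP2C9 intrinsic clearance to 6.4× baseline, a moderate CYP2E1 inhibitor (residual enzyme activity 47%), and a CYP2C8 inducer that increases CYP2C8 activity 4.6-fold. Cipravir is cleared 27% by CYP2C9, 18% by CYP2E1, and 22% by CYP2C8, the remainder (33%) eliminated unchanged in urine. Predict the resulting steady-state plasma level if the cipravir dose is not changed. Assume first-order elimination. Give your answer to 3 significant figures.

21.7 μmol/L

The CYP2C9 pathway (27% of clearance) rises to 6.4× activity: 0.27 × 6.4 = 1.728.
The CYP2E1 pathway (18% of clearance) drops to 0.47× activity: 0.18 × 0.47 = 0.0846.
The CYP2C8 pathway (22% of clearance) increases to 4.6× activity: 0.22 × 4.6 = 1.012.
The remaining 33% of clearance is unaffected.
CL_new/CL_old = 1.728 + 0.0846 + 1.012 + 0.33 = 3.1546.
Dividing the baseline by the relative clearance: 68.5 / 3.1546 = 21.7 μmol/L.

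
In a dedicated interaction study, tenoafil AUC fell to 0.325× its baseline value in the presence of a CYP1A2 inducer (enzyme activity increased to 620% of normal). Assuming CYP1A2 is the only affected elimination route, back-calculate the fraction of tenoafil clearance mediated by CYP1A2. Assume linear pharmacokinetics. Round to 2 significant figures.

Let x = fm,CYP1A2. Because AUC ∝ 1/CL, relative clearance rose to 1/0.325 = 3.077.
Setting x·6.2 + (1 − x) = 3.077 and solving: x = (3.077 − 1)/(6.2 − 1) = 0.40.

0.40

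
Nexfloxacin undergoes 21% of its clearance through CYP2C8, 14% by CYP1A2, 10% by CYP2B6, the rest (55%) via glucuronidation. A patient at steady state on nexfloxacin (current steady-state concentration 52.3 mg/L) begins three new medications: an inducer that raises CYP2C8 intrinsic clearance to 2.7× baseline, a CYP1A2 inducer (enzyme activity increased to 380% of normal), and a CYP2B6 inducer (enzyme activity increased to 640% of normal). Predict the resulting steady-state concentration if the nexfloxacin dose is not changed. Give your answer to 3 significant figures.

The CYP2C8 pathway (21% of clearance) rises to 2.7× activity: 0.21 × 2.7 = 0.567.
The CYP1A2 pathway (14% of clearance) is boosted to 3.8× activity: 0.14 × 3.8 = 0.532.
The CYP2B6 pathway (10% of clearance) is boosted to 6.4× activity: 0.1 × 6.4 = 0.64.
Non-CYP routes (55%) are unchanged.
CL_new/CL_old = 0.567 + 0.532 + 0.64 + 0.55 = 2.289.
Dividing the baseline by the relative clearance: 52.3 / 2.289 = 22.8 mg/L.

22.8 mg/L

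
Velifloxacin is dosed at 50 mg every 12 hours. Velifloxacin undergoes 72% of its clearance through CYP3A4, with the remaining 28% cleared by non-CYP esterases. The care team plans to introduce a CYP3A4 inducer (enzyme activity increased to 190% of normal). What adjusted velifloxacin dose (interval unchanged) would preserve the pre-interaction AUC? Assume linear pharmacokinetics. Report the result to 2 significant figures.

The CYP3A4 pathway (72% of clearance) is boosted to 1.9× activity: 0.72 × 1.9 = 1.368.
The remaining 28% of clearance is unaffected.
Relative clearance = 1.368 + 0.28 = 1.648.
Css,avg = (dose rate)/CL, so holding Css fixed requires dose ∝ CL: 50 × 1.648 = 82 mg.

82 mg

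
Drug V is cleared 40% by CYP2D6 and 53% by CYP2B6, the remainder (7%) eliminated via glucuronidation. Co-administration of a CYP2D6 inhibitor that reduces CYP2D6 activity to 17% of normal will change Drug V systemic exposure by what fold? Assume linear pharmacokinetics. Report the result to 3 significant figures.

1.50

The CYP2D6 pathway (40% of clearance) is reduced to 0.17× activity: 0.4 × 0.17 = 0.068.
CYP2B6 (53%) and the residual 7% are unaffected.
CL_new/CL_old = 0.068 + 0.53 + 0.07 = 0.668.
Since systemic exposure ∝ 1/CL, the ratio is 1 / 0.668 = 1.50.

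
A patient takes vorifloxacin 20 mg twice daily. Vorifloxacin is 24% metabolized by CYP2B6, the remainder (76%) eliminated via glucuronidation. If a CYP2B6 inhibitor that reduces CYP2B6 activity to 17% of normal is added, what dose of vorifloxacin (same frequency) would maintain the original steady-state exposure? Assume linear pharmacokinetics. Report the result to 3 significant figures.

16.0 mg

The CYP2B6 pathway (24% of clearance) falls to 0.17× activity: 0.24 × 0.17 = 0.0408.
The remaining 76% of clearance is unaffected.
Relative clearance = 0.0408 + 0.76 = 0.8008.
Exposure is unchanged when dose changes in proportion to clearance. New dose = 20 mg × 0.8008 = 16.0 mg.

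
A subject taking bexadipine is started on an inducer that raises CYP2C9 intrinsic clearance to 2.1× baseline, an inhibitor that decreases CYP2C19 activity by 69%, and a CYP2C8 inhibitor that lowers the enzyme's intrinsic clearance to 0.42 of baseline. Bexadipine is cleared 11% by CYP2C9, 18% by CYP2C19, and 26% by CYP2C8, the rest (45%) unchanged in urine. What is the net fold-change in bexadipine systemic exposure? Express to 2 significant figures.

1.2

CYP2C9: 0.11 × 2.1 = 0.231
CYP2C19: 0.18 × 0.31 = 0.0558
CYP2C8: 0.26 × 0.42 = 0.1092
Other: 0.45 (unchanged)
Relative clearance = 0.231 + 0.0558 + 0.1092 + 0.45 = 0.846.
Because systemic exposure varies inversely with clearance, the combined effect is 1 / 0.846 = 1.2.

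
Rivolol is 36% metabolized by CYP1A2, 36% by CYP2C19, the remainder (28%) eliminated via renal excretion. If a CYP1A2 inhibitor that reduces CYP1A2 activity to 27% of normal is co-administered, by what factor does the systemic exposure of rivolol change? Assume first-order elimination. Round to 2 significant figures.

1.4

CYP1A2: 0.36 × 0.27 = 0.0972
CYP2C19: 0.36 (unchanged)
Other: 0.28 (unchanged)
Relative clearance = 0.0972 + 0.36 + 0.28 = 0.7372.
Systemic exposure is inversely proportional to clearance, so the fold-change is 1 / 0.7372 = 1.4.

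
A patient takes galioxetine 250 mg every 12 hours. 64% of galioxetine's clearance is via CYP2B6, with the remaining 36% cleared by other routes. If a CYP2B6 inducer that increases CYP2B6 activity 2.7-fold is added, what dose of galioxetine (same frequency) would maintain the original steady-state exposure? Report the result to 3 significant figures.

522 mg

CYP2B6: 0.64 × 2.7 = 1.728
Other: 0.36 (unchanged)
CL_new/CL_old = 1.728 + 0.36 = 2.088.
Css,avg = (dose rate)/CL, so holding Css fixed requires dose ∝ CL: 250 × 2.088 = 522 mg.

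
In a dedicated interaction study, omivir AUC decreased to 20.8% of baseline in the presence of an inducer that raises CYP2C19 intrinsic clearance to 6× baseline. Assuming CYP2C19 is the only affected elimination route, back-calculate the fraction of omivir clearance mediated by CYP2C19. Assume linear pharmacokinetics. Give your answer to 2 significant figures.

0.76

Write x for the fraction cleared via CYP2C19. The observed AUC change means clearance rose to 1/0.208 = 4.808 of baseline.
Setting x·6 + (1 − x) = 4.808 and solving: x = (4.808 − 1)/(6 − 1) = 0.76.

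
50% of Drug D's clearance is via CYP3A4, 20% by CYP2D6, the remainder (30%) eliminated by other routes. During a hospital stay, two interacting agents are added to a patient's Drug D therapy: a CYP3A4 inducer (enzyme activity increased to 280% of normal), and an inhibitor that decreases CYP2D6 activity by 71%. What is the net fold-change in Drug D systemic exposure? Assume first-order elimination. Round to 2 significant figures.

0.57

The CYP3A4 pathway (50% of clearance) increases to 2.8× activity: 0.5 × 2.8 = 1.4.
The CYP2D6 pathway (20% of clearance) falls to 0.29× activity: 0.2 × 0.29 = 0.058.
The remaining 30% of clearance is unaffected.
CL_new/CL_old = 1.4 + 0.058 + 0.3 = 1.758.
Net systemic exposure ratio = 1 / 1.758 = 0.57.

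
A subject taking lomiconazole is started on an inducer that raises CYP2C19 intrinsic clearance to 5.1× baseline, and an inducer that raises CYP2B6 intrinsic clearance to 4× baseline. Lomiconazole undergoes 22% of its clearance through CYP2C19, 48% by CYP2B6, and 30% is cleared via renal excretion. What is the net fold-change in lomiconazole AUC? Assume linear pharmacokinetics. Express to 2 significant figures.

The CYP2C19 pathway (22% of clearance) rises to 5.1× activity: 0.22 × 5.1 = 1.122.
The CYP2B6 pathway (48% of clearance) increases to 4× activity: 0.48 × 4 = 1.92.
The remaining 30% of clearance is unaffected.
New clearance relative to baseline: 1.122 + 1.92 + 0.3 = 3.342.
AUC ∝ 1/CL: fold-change = 1 / 3.342 = 0.30.

0.30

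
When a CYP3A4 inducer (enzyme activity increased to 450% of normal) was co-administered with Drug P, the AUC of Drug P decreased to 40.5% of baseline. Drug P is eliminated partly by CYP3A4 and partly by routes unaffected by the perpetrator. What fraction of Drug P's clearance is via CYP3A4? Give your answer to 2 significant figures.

0.42

CL'/CL = 1 / 0.405 = 2.469
4.5·fm + (1 − fm) = 2.469
fm = (2.469 − 1) / (4.5 − 1) = 0.42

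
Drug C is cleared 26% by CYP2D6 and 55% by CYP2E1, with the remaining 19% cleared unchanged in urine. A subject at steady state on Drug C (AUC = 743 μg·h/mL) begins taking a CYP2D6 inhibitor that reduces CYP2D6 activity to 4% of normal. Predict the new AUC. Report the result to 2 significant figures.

9.9 × 10² μg·h/mL

The CYP2D6 pathway (26% of clearance) falls to 0.04× activity: 0.26 × 0.04 = 0.0104.
CYP2E1 (55%) and the residual 19% are unaffected.
CL_new/CL_old = 0.0104 + 0.55 + 0.19 = 0.7504.
With dosing unchanged, AUC scales as 1/CL: 743 / 0.7504 = 9.9 × 10² μg·h/mL.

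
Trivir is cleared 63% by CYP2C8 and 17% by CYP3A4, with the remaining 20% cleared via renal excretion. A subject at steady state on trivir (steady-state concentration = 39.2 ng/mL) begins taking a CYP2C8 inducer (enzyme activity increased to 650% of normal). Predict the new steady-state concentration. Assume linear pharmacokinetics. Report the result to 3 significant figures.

The CYP2C8 pathway (63% of clearance) is boosted to 6.5× activity: 0.63 × 6.5 = 4.095.
CYP3A4 (17%) and the residual 20% are unaffected.
CL_new/CL_old = 4.095 + 0.17 + 0.2 = 4.465.
Steady-state concentration ∝ 1/CL, so new value = 39.2 / 4.465 = 8.78 ng/mL.

8.78 ng/mL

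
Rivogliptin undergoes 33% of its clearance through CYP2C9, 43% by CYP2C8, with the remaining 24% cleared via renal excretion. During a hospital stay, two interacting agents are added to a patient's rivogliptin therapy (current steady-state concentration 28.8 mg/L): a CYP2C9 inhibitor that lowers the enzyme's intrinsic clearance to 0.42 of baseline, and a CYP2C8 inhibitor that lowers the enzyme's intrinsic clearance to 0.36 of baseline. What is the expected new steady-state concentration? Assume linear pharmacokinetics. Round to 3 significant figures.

54.0 mg/L

The CYP2C9 pathway (33% of clearance) falls to 0.42× activity: 0.33 × 0.42 = 0.1386.
The CYP2C8 pathway (43% of clearance) falls to 0.36× activity: 0.43 × 0.36 = 0.1548.
Non-CYP routes (24%) are unchanged.
New clearance relative to baseline: 0.1386 + 0.1548 + 0.24 = 0.5334.
New steady-state concentration = 28.8 / 0.5334 = 54.0 mg/L (concentration scales inversely with clearance).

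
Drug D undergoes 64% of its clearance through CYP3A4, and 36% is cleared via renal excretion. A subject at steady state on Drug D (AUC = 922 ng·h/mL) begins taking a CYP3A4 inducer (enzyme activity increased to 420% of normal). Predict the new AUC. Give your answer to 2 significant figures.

3.0 × 10² ng·h/mL

CYP3A4: 0.64 × 4.2 = 2.688
Other: 0.36 (unchanged)
New clearance relative to baseline: 2.688 + 0.36 = 3.048.
New AUC = baseline ÷ relative clearance = 922 / 3.048 = 3.0 × 10² ng·h/mL.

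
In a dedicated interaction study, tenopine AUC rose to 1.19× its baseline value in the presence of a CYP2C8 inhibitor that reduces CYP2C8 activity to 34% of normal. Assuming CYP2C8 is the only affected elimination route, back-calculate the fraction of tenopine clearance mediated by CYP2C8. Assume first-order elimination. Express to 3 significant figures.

Write x for the fraction cleared via CYP2C8. The observed AUC change means clearance fell to 1/1.19 = 0.8403 of baseline.
Only the CYP2C8 route changed, so 0.8403 = x·0.34 + (1 − x), giving x = 0.242.

0.242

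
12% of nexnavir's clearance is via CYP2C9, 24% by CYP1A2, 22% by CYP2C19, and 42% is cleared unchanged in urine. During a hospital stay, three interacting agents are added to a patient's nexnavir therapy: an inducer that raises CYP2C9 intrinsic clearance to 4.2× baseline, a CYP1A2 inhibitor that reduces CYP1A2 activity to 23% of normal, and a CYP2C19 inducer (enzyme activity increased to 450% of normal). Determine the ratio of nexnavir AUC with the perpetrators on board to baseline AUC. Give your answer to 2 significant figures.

The CYP2C9 pathway (12% of clearance) increases to 4.2× activity: 0.12 × 4.2 = 0.504.
The CYP1A2 pathway (24% of clearance) drops to 0.23× activity: 0.24 × 0.23 = 0.0552.
The CYP2C19 pathway (22% of clearance) is boosted to 4.5× activity: 0.22 × 4.5 = 0.99.
Non-CYP routes (42%) are unchanged.
Relative clearance = 0.504 + 0.0552 + 0.99 + 0.42 = 1.9692.
Because AUC varies inversely with clearance, the combined effect is 1 / 1.9692 = 0.51.

0.51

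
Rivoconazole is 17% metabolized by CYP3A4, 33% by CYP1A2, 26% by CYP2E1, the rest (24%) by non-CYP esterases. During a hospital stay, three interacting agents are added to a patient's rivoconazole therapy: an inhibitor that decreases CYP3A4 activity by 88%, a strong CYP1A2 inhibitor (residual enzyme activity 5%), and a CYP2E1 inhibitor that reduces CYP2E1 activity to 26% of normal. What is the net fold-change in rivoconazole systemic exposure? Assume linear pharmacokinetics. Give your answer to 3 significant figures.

The CYP3A4 pathway (17% of clearance) falls to 0.12× activity: 0.17 × 0.12 = 0.0204.
The CYP1A2 pathway (33% of clearance) is reduced to 0.05× activity: 0.33 × 0.05 = 0.0165.
The CYP2E1 pathway (26% of clearance) falls to 0.26× activity: 0.26 × 0.26 = 0.0676.
The remaining 24% of clearance is unaffected.
New clearance relative to baseline: 0.0204 + 0.0165 + 0.0676 + 0.24 = 0.3445.
Net systemic exposure ratio = 1 / 0.3445 = 2.90.

2.90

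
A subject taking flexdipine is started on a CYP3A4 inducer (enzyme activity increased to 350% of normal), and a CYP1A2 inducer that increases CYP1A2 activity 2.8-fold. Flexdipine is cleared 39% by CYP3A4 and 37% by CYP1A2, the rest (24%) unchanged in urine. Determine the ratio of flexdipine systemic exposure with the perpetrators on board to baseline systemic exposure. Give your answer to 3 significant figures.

CYP3A4: 0.39 × 3.5 = 1.365
CYP1A2: 0.37 × 2.8 = 1.036
Other: 0.24 (unchanged)
New clearance relative to baseline: 1.365 + 1.036 + 0.24 = 2.641.
Net systemic exposure ratio = 1 / 2.641 = 0.379.

0.379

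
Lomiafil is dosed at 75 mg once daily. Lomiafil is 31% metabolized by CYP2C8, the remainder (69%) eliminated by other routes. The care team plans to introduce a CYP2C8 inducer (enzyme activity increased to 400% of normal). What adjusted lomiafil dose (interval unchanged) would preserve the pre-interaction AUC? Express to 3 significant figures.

The CYP2C8 pathway (31% of clearance) rises to 4× activity: 0.31 × 4 = 1.24.
The remaining 69% of clearance is unaffected.
New clearance relative to baseline: 1.24 + 0.69 = 1.93.
To maintain the same steady-state level, dose must scale with clearance: new dose = 75 × 1.93 = 145 mg.

145 mg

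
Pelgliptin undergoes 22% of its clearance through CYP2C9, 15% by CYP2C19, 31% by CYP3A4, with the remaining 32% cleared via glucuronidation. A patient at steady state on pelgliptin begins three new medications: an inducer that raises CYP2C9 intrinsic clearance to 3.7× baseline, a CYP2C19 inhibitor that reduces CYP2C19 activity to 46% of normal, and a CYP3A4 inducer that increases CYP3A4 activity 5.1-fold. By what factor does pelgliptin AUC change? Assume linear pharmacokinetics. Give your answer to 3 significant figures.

The CYP2C9 pathway (22% of clearance) rises to 3.7× activity: 0.22 × 3.7 = 0.814.
The CYP2C19 pathway (15% of clearance) falls to 0.46× activity: 0.15 × 0.46 = 0.069.
The CYP3A4 pathway (31% of clearance) is boosted to 5.1× activity: 0.31 × 5.1 = 1.581.
The remaining 32% of clearance is unaffected.
New clearance relative to baseline: 0.814 + 0.069 + 1.581 + 0.32 = 2.784.
Because AUC varies inversely with clearance, the combined effect is 1 / 2.784 = 0.359.

0.359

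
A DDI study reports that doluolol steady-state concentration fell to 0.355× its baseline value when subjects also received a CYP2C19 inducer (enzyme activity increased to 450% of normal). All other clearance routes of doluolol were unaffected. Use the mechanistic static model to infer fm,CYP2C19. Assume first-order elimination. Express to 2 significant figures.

0.52

CL'/CL = 1 / 0.355 = 2.817
4.5·fm + (1 − fm) = 2.817
fm = (2.817 − 1) / (4.5 − 1) = 0.52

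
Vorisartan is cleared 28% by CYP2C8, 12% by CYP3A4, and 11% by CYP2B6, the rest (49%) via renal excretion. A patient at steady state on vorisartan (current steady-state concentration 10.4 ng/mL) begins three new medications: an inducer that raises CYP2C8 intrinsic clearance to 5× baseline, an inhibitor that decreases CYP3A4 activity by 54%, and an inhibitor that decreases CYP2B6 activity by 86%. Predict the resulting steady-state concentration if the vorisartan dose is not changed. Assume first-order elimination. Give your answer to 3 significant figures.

5.30 ng/mL

The CYP2C8 pathway (28% of clearance) rises to 5× activity: 0.28 × 5 = 1.4.
The CYP3A4 pathway (12% of clearance) is reduced to 0.46× activity: 0.12 × 0.46 = 0.0552.
The CYP2B6 pathway (11% of clearance) drops to 0.14× activity: 0.11 × 0.14 = 0.0154.
The remaining 49% of clearance is unaffected.
Relative clearance = 1.4 + 0.0552 + 0.0154 + 0.49 = 1.9606.
New steady-state concentration = 10.4 / 1.9606 = 5.30 ng/mL (concentration scales inversely with clearance).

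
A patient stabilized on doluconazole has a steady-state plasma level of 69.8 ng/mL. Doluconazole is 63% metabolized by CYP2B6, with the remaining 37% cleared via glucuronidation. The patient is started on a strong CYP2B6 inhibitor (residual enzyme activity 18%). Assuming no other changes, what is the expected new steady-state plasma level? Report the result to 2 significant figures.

1.4 × 10² ng/mL

CYP2B6: 0.63 × 0.18 = 0.1134
Other: 0.37 (unchanged)
CL_new/CL_old = 0.1134 + 0.37 = 0.4834.
New steady-state plasma level = baseline ÷ relative clearance = 69.8 / 0.4834 = 1.4 × 10² ng/mL.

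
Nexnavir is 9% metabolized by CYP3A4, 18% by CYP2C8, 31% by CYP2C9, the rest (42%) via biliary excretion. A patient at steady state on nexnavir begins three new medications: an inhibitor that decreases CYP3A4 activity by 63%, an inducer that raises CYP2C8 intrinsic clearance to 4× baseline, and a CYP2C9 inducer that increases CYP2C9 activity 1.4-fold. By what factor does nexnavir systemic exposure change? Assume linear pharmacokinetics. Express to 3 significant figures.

CYP3A4: 0.09 × 0.37 = 0.0333
CYP2C8: 0.18 × 4 = 0.72
CYP2C9: 0.31 × 1.4 = 0.434
Other: 0.42 (unchanged)
Relative clearance = 0.0333 + 0.72 + 0.434 + 0.42 = 1.6073.
Because systemic exposure varies inversely with clearance, the combined effect is 1 / 1.6073 = 0.622.

0.622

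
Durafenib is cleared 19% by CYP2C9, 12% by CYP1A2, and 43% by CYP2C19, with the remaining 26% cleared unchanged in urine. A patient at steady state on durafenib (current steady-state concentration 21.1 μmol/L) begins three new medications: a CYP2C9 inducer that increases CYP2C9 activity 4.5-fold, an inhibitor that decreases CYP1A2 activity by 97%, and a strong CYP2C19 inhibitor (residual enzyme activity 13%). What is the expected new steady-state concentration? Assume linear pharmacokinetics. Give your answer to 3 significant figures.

CYP2C9: 0.19 × 4.5 = 0.855
CYP1A2: 0.12 × 0.03 = 0.0036
CYP2C19: 0.43 × 0.13 = 0.0559
Other: 0.26 (unchanged)
Relative clearance = 0.855 + 0.0036 + 0.0559 + 0.26 = 1.1745.
Steady-state concentration ∝ 1/CL: new value = 21.1 / 1.1745 = 18.0 μmol/L.

18.0 μmol/L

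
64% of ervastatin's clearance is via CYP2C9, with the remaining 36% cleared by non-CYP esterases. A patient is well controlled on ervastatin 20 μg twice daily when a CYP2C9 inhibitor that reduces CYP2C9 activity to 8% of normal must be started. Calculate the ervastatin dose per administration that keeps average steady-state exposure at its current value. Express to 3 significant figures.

8.22 μg

The CYP2C9 pathway (64% of clearance) is reduced to 0.08× activity: 0.64 × 0.08 = 0.0512.
The remaining 36% of clearance is unaffected.
CL_new/CL_old = 0.0512 + 0.36 = 0.4112.
To maintain the same steady-state level, dose must scale with clearance: new dose = 20 × 0.4112 = 8.22 μg.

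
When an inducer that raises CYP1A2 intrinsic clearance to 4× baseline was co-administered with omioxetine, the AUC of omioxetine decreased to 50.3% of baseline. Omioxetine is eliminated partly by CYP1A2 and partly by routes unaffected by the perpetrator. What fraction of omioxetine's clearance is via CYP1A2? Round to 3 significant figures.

Let fm be the CYP1A2 fraction. New clearance relative to baseline = fm × 4 + (1 − fm).
AUC ratio = 1 / (new CL fraction), so new CL fraction = 1 / 0.503 = 1.988.
fm × 4 + 1 − fm = 1.988  ⇒  fm × (4 − 1) = 0.9881  ⇒  fm = 0.329.

0.329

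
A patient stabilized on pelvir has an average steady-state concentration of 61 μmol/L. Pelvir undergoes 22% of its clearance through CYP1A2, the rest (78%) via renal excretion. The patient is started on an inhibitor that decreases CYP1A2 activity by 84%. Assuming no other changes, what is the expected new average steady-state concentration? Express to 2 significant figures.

CYP1A2: 0.22 × 0.16 = 0.0352
Other: 0.78 (unchanged)
CL_new/CL_old = 0.0352 + 0.78 = 0.8152.
New average steady-state concentration = baseline ÷ relative clearance = 61 / 0.8152 = 75 μmol/L.

75 μmol/L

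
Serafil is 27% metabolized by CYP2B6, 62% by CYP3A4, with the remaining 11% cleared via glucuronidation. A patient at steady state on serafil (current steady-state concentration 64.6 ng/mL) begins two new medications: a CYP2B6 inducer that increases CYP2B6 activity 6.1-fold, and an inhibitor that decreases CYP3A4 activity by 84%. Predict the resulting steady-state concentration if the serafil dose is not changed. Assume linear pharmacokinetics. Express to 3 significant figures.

34.8 ng/mL

The CYP2B6 pathway (27% of clearance) increases to 6.1× activity: 0.27 × 6.1 = 1.647.
The CYP3A4 pathway (62% of clearance) is reduced to 0.16× activity: 0.62 × 0.16 = 0.0992.
The remaining 11% of clearance is unaffected.
CL_new/CL_old = 1.647 + 0.0992 + 0.11 = 1.8562.
Steady-state concentration ∝ 1/CL: new value = 64.6 / 1.8562 = 34.8 ng/mL.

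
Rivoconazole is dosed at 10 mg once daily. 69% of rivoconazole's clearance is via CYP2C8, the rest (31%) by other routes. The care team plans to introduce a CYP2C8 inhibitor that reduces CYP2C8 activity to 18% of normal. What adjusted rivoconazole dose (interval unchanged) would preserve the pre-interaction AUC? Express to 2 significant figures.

CYP2C8: 0.69 × 0.18 = 0.1242
Other: 0.31 (unchanged)
New clearance relative to baseline: 0.1242 + 0.31 = 0.4342.
Exposure is unchanged when dose changes in proportion to clearance. New dose = 10 mg × 0.4342 = 4.3 mg.

4.3 mg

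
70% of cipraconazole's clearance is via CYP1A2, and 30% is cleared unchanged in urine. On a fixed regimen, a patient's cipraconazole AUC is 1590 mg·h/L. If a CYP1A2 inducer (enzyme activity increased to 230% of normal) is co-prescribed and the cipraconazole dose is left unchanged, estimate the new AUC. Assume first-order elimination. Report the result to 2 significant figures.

8.3 × 10² mg·h/L

CYP1A2: 0.7 × 2.3 = 1.61
Other: 0.3 (unchanged)
New clearance relative to baseline: 1.61 + 0.3 = 1.91.
With dosing unchanged, AUC scales as 1/CL: 1590 / 1.91 = 8.3 × 10² mg·h/L.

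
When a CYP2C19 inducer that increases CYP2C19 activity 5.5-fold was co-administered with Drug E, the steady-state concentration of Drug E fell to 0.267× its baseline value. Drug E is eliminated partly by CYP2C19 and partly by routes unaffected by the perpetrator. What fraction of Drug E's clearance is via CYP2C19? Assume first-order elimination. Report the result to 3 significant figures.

0.610

CL'/CL = 1 / 0.267 = 3.745
5.5·fm + (1 − fm) = 3.745
fm = (3.745 − 1) / (5.5 − 1) = 0.610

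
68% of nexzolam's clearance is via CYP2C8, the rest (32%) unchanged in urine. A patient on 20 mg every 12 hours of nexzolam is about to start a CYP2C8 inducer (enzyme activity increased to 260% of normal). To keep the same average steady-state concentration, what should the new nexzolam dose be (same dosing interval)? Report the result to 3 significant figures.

The CYP2C8 pathway (68% of clearance) increases to 2.6× activity: 0.68 × 2.6 = 1.768.
The remaining 32% of clearance is unaffected.
Relative clearance = 1.768 + 0.32 = 2.088.
Css,avg = (dose rate)/CL, so holding Css fixed requires dose ∝ CL: 20 × 2.088 = 41.8 mg.

41.8 mg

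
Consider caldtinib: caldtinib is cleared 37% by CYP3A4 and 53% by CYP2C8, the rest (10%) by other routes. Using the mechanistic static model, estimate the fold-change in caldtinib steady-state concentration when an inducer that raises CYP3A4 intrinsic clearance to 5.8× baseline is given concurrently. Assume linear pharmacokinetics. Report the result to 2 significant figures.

0.36

The CYP3A4 pathway (37% of clearance) is boosted to 5.8× activity: 0.37 × 5.8 = 2.146.
CYP2C8 (53%) and the residual 10% are unaffected.
New clearance relative to baseline: 2.146 + 0.53 + 0.1 = 2.776.
Steady-state concentration ratio = CL_old/CL_new = 1 / 2.776 = 0.36.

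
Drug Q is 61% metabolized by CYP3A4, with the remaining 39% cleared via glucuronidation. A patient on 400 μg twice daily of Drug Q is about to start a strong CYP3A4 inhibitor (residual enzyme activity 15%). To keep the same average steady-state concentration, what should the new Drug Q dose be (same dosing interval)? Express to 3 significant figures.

193 μg

The CYP3A4 pathway (61% of clearance) drops to 0.15× activity: 0.61 × 0.15 = 0.0915.
The remaining 39% of clearance is unaffected.
CL_new/CL_old = 0.0915 + 0.39 = 0.4815.
Exposure is unchanged when dose changes in proportion to clearance. New dose = 400 μg × 0.4815 = 193 μg.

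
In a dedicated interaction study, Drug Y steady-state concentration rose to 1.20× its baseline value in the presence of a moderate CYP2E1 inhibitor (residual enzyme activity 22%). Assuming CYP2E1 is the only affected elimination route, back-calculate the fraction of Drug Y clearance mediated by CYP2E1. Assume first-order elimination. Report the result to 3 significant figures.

0.214

Let fm be the CYP2E1 fraction. New clearance relative to baseline = fm × 0.22 + (1 − fm).
Steady-state concentration ratio = 1 / (new CL fraction), so new CL fraction = 1 / 1.20 = 0.8333.
fm × 0.22 + 1 − fm = 0.8333  ⇒  fm × (0.22 − 1) = −0.1667  ⇒  fm = 0.214.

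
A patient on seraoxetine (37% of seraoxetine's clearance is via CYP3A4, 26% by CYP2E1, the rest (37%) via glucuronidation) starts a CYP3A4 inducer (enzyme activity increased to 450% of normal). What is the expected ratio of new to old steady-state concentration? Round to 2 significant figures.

The CYP3A4 pathway (37% of clearance) rises to 4.5× activity: 0.37 × 4.5 = 1.665.
CYP2E1 (26%) and the residual 37% are unaffected.
New clearance relative to baseline: 1.665 + 0.26 + 0.37 = 2.295.
Steady-state concentration ratio = CL_old/CL_new = 1 / 2.295 = 0.44.

0.44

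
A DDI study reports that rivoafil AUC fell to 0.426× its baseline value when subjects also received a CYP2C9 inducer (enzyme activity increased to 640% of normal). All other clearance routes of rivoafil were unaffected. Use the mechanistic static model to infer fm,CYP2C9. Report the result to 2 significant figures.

0.25

Let fm be the CYP2C9 fraction. New clearance relative to baseline = fm × 6.4 + (1 − fm).
AUC ratio = 1 / (new CL fraction), so new CL fraction = 1 / 0.426 = 2.347.
fm × 6.4 + 1 − fm = 2.347  ⇒  fm × (6.4 − 1) = 1.347  ⇒  fm = 0.25.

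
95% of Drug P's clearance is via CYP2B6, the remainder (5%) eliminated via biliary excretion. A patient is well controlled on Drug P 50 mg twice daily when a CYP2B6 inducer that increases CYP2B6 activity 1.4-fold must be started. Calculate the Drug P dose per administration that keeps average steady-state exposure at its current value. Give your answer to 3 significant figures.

69.0 mg

The CYP2B6 pathway (95% of clearance) is boosted to 1.4× activity: 0.95 × 1.4 = 1.33.
The remaining 5% of clearance is unaffected.
New clearance relative to baseline: 1.33 + 0.05 = 1.38.
To maintain the same steady-state level, dose must scale with clearance: new dose = 50 × 1.38 = 69.0 mg.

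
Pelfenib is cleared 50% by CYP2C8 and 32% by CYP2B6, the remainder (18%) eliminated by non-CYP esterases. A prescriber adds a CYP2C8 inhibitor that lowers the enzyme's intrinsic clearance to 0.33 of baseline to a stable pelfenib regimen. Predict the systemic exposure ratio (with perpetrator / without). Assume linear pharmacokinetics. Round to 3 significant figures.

CYP2C8: 0.5 × 0.33 = 0.165
CYP2B6: 0.32 (unchanged)
Other: 0.18 (unchanged)
New clearance relative to baseline: 0.165 + 0.32 + 0.18 = 0.665.
Since systemic exposure ∝ 1/CL, the ratio is 1 / 0.665 = 1.50.

1.50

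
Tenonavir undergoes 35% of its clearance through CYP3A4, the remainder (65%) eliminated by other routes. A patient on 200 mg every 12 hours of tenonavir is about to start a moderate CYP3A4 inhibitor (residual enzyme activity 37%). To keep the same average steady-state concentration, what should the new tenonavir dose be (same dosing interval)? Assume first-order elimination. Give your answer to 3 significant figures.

156 mg

The CYP3A4 pathway (35% of clearance) drops to 0.37× activity: 0.35 × 0.37 = 0.1295.
Non-CYP routes (65%) are unchanged.
New clearance relative to baseline: 0.1295 + 0.65 = 0.7795.
To maintain the same steady-state level, dose must scale with clearance: new dose = 200 × 0.7795 = 156 mg.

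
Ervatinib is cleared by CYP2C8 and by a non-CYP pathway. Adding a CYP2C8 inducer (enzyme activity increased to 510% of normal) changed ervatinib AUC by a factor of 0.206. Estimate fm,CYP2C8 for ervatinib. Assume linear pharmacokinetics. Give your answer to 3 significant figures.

0.940

Write x for the fraction cleared via CYP2C8. The observed AUC change means clearance rose to 1/0.206 = 4.854 of baseline.
Setting x·5.1 + (1 − x) = 4.854 and solving: x = (4.854 − 1)/(5.1 − 1) = 0.940.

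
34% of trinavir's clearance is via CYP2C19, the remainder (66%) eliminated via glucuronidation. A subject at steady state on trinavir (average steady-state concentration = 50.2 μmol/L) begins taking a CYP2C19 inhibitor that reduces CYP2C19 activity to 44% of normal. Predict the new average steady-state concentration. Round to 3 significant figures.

62.0 μmol/L

The CYP2C19 pathway (34% of clearance) drops to 0.44× activity: 0.34 × 0.44 = 0.1496.
Non-CYP routes (66%) are unchanged.
CL_new/CL_old = 0.1496 + 0.66 = 0.8096.
New average steady-state concentration = baseline ÷ relative clearance = 50.2 / 0.8096 = 62.0 μmol/L.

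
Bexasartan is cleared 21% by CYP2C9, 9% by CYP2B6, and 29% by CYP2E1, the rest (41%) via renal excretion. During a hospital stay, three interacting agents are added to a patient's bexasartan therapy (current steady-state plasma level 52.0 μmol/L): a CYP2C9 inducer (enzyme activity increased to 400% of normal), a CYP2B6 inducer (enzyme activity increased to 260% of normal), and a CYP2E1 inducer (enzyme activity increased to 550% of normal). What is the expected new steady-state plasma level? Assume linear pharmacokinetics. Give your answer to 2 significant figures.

CYP2C9: 0.21 × 4 = 0.84
CYP2B6: 0.09 × 2.6 = 0.234
CYP2E1: 0.29 × 5.5 = 1.595
Other: 0.41 (unchanged)
CL_new/CL_old = 0.84 + 0.234 + 1.595 + 0.41 = 3.079.
Dividing the baseline by the relative clearance: 52.0 / 3.079 = 17 μmol/L.

17 μmol/L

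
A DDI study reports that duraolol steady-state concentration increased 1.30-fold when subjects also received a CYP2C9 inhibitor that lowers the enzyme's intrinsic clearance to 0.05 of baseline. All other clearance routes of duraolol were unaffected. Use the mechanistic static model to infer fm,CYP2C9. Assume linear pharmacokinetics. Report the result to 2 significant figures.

0.24

CL'/CL = 1 / 1.30 = 0.7692
0.05·fm + (1 − fm) = 0.7692
fm = (0.7692 − 1) / (0.05 − 1) = 0.24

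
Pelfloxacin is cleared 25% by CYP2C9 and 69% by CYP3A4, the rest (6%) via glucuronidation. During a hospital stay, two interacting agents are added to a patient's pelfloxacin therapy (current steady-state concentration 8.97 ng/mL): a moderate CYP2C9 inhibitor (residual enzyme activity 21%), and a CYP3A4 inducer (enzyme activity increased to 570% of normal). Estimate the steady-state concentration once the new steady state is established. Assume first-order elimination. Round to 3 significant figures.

2.22 ng/mL

The CYP2C9 pathway (25% of clearance) drops to 0.21× activity: 0.25 × 0.21 = 0.0525.
The CYP3A4 pathway (69% of clearance) is boosted to 5.7× activity: 0.69 × 5.7 = 3.933.
The remaining 6% of clearance is unaffected.
New clearance relative to baseline: 0.0525 + 3.933 + 0.06 = 4.0455.
New steady-state concentration = 8.97 / 4.0455 = 2.22 ng/mL (concentration scales inversely with clearance).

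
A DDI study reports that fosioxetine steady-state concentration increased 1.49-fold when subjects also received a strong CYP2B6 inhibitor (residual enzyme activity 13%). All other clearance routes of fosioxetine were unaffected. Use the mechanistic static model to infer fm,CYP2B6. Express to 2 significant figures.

Let x = fm,CYP2B6. Because steady-state concentration ∝ 1/CL, relative clearance fell to 1/1.49 = 0.6711.
Setting x·0.13 + (1 − x) = 0.6711 and solving: x = (0.6711 − 1)/(0.13 − 1) = 0.38.

0.38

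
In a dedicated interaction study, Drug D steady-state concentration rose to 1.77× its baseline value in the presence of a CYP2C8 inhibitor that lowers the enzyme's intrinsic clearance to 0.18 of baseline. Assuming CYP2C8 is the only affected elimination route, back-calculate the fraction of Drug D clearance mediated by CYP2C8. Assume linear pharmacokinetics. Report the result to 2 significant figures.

0.53

CL'/CL = 1 / 1.77 = 0.565
0.18·fm + (1 − fm) = 0.565
fm = (0.565 − 1) / (0.18 − 1) = 0.53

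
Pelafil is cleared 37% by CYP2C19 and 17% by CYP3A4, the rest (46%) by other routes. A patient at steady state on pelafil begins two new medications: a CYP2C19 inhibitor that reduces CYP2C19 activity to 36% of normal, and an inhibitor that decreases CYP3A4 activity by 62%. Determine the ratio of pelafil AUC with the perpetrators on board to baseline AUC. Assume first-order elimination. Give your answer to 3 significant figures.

The CYP2C19 pathway (37% of clearance) falls to 0.36× activity: 0.37 × 0.36 = 0.1332.
The CYP3A4 pathway (17% of clearance) drops to 0.38× activity: 0.17 × 0.38 = 0.0646.
The remaining 46% of clearance is unaffected.
New clearance relative to baseline: 0.1332 + 0.0646 + 0.46 = 0.6578.
AUC ∝ 1/CL: fold-change = 1 / 0.6578 = 1.52.

1.52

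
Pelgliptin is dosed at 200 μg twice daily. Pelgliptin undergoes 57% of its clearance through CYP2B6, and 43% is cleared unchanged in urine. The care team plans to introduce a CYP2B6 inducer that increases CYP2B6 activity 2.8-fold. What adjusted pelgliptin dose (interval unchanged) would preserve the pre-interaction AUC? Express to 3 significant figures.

405 μg

CYP2B6: 0.57 × 2.8 = 1.596
Other: 0.43 (unchanged)
CL_new/CL_old = 1.596 + 0.43 = 2.026.
Exposure is unchanged when dose changes in proportion to clearance. New dose = 200 μg × 2.026 = 405 μg.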